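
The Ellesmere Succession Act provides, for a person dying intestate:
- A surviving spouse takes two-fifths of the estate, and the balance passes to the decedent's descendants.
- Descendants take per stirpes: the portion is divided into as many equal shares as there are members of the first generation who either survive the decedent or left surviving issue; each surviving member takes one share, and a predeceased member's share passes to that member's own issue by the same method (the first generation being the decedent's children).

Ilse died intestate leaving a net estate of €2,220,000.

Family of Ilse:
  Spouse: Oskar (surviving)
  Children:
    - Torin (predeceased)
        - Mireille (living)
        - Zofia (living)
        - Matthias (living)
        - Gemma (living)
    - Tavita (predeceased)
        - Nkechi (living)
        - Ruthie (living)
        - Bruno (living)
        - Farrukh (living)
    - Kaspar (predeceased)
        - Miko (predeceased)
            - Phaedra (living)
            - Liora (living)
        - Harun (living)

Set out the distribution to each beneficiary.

Oskar: €888,000; Mireille: €111,000; Zofia: €111,000; Matthias: €111,000; Gemma: €111,000; Nkechi: €111,000; Ruthie: €111,000; Bruno: €111,000; Farrukh: €111,000; Phaedra: €111,000; Liora: €111,000; Harun: €222,000

Oskar takes two-fifths of €2,220,000 = €888,000. The remaining €1,332,000 passes to the descendants.
The descendants' portion (€1,332,000) is divided into 3 shares of €444,000: Torin's €444,000 share passes to Torin's issue; Tavita's €444,000 share passes to Tavita's issue; Kaspar's €444,000 share passes to Kaspar's issue.
Torin's share (€444,000) is divided into 4 shares of €111,000: Mireille, Zofia, Matthias, and Gemma each take €111,000.
Tavita's share (€444,000) is divided into 4 shares of €111,000: Nkechi, Ruthie, Bruno, and Farrukh each take €111,000.
Kaspar's share (€444,000) is divided into 2 shares of €222,000: Harun takes €222,000; Miko's €222,000 share passes to Miko's issue.
Miko's share (€222,000) is divided into 2 shares of €111,000: Phaedra and Liora each take €111,000.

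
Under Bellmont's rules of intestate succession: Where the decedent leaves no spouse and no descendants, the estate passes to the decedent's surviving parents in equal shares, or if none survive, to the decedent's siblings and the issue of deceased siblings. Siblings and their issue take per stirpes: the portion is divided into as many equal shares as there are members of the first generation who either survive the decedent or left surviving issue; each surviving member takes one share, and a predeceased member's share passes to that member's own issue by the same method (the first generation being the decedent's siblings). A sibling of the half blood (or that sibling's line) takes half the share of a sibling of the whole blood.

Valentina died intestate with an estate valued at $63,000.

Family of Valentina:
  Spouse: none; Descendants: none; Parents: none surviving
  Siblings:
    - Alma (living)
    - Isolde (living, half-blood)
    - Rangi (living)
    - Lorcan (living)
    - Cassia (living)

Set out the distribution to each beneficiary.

Alma: $14,000; Isolde: $7,000; Rangi: $14,000; Lorcan: $14,000; Cassia: $14,000

The entire $63,000 passes to the siblings and their issue.
Counting each half-blood sibling's line as half a unit, there are 9/2 units in $63,000, so one unit is $14,000. Whole-blood lines (Alma, Rangi, Lorcan, and Cassia) take $14,000 each; half-blood lines (Isolde) take $7,000 each.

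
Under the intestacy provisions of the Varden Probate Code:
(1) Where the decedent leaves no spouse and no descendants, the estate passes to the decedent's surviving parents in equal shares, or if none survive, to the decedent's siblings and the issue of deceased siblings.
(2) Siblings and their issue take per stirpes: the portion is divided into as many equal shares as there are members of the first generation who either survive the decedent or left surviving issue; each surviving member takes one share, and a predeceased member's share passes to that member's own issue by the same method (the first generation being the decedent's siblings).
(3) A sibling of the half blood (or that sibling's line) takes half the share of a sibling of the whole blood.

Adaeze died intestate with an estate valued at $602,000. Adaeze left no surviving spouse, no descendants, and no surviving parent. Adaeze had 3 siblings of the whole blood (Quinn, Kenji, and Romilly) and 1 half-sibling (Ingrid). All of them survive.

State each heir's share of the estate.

The entire $602,000 passes to the siblings and their issue.
Counting each half-blood sibling's line as half a unit, there are 7/2 units in $602,000, so one unit is $172,000. Whole-blood lines (Quinn, Kenji, and Romilly) take $172,000 each; half-blood lines (Ingrid) take $86,000 each.

Ingrid: $86,000; Quinn: $172,000; Kenji: $172,000; Romilly: $172,000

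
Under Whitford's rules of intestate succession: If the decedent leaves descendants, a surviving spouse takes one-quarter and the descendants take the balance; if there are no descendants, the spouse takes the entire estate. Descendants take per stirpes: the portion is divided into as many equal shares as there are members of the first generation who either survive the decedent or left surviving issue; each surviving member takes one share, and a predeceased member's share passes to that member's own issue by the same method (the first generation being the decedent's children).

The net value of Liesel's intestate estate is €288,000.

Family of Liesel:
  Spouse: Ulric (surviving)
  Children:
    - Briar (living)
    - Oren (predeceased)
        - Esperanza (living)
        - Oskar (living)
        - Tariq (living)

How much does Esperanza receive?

Ulric takes one-quarter of €288,000 = €72,000. The remaining €216,000 passes to the descendants.
The descendants' portion (€216,000) is divided into 2 shares of €108,000: Briar takes €108,000; Oren's €108,000 share passes to Oren's issue.
Oren's share (€108,000) is divided into 3 shares of €36,000: Esperanza, Oskar, and Tariq each take €36,000.

Esperanza receives €36,000.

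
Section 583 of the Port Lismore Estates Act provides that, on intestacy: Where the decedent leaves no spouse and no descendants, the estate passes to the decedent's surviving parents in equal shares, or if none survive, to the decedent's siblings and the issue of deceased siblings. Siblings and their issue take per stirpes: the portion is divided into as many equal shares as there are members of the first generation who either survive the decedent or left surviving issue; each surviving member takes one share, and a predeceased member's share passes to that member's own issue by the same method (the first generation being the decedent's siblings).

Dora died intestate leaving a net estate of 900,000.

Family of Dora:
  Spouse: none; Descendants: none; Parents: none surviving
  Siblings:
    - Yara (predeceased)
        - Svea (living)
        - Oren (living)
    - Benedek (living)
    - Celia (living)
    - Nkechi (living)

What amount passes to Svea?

The entire 900,000 passes to the siblings and their issue.
That amount (900,000) is divided into 4 shares of 225,000: Benedek, Celia, and Nkechi each take 225,000; Yara's 225,000 share passes to Yara's issue.
Yara's share (225,000) is divided into 2 shares of 112,500: Svea and Oren each take 112,500.

Svea receives 112,500.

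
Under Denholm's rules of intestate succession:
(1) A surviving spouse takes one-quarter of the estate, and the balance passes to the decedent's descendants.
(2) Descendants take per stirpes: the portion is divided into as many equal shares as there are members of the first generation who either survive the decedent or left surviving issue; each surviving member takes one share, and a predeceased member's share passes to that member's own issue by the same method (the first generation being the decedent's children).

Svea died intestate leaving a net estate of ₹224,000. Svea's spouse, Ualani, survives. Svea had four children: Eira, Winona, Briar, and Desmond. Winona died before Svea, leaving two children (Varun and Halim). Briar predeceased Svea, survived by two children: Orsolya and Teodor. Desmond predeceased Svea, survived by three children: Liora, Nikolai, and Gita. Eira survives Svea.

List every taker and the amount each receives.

Ualani: ₹56,000; Eira: ₹42,000; Varun: ₹21,000; Halim: ₹21,000; Orsolya: ₹21,000; Teodor: ₹21,000; Liora: ₹14,000; Nikolai: ₹14,000; Gita: ₹14,000

Ualani takes one-quarter of ₹224,000 = ₹56,000. The remaining ₹168,000 passes to the descendants.
The descendants' portion (₹168,000) is divided into 4 shares of ₹42,000: Eira takes ₹42,000; Winona's ₹42,000 share passes to Winona's issue; Briar's ₹42,000 share passes to Briar's issue; Desmond's ₹42,000 share passes to Desmond's issue.
Winona's share (₹42,000) is divided into 2 shares of ₹21,000: Varun and Halim each take ₹21,000.
Briar's share (₹42,000) is divided into 2 shares of ₹21,000: Orsolya and Teodor each take ₹21,000.
Desmond's share (₹42,000) is divided into 3 shares of ₹14,000: Liora, Nikolai, and Gita each take ₹14,000.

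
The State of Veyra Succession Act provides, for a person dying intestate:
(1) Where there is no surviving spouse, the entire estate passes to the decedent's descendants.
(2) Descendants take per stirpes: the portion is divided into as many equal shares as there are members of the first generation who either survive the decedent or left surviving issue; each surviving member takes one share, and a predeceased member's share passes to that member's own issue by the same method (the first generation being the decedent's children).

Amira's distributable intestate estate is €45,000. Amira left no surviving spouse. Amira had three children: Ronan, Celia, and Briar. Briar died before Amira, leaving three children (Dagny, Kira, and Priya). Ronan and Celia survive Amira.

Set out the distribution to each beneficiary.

Ronan: €15,000; Celia: €15,000; Dagny: €5,000; Kira: €5,000; Priya: €5,000

The entire €45,000 passes to the descendants.
That amount (€45,000) is divided into 3 shares of €15,000: Ronan and Celia each take €15,000; Briar's €15,000 share passes to Briar's issue.
Briar's share (€15,000) is divided into 3 shares of €5,000: Dagny, Kira, and Priya each take €5,000.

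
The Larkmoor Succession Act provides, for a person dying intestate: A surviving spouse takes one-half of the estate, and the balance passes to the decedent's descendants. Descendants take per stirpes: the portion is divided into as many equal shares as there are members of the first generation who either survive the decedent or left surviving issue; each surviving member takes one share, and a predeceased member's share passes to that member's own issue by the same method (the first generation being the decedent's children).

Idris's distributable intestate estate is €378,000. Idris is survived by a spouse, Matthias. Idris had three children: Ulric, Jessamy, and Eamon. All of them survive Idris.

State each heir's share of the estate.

Matthias: €189,000; Ulric: €63,000; Jessamy: €63,000; Eamon: €63,000

Matthias takes one-half of €378,000 = €189,000. The remaining €189,000 passes to the descendants.
The descendants' portion (€189,000) is divided into 3 shares of €63,000: Ulric, Jessamy, and Eamon each take €63,000.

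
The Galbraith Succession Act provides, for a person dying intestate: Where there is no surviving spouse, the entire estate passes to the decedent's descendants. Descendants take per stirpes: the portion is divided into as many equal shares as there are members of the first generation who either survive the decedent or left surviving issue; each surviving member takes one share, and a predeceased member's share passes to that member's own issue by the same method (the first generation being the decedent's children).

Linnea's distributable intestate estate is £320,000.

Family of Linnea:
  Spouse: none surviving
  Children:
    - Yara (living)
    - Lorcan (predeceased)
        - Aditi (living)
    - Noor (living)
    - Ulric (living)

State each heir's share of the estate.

Yara: £80,000; Aditi: £80,000; Noor: £80,000; Ulric: £80,000

The entire £320,000 passes to the descendants.
That amount (£320,000) is divided into 4 shares of £80,000: Yara, Noor, and Ulric each take £80,000; Lorcan's £80,000 share passes to Lorcan's issue.
Lorcan's share (£80,000) passes entirely to Aditi.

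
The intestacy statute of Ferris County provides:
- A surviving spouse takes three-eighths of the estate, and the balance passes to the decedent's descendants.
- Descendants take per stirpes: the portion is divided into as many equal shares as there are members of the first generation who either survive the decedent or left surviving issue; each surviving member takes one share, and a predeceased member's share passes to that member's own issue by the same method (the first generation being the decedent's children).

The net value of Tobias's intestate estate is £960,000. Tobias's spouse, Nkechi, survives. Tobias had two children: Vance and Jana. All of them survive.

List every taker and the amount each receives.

Nkechi: £360,000; Vance: £300,000; Jana: £300,000

Nkechi takes three-eighths of £960,000 = £360,000. The remaining £600,000 passes to the descendants.
The descendants' portion (£600,000) is divided into 2 shares of £300,000: Vance and Jana each take £300,000.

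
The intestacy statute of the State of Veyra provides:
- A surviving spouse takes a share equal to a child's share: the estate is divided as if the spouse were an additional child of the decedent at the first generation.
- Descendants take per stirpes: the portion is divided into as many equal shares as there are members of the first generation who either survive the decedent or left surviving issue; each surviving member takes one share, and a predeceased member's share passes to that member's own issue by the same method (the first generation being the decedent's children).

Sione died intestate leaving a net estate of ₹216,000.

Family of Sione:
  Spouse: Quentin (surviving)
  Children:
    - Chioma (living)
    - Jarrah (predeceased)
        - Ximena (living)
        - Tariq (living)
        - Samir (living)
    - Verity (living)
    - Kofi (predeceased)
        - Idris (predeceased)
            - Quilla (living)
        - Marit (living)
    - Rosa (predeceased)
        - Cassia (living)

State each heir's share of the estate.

Quentin: ₹36,000; Chioma: ₹36,000; Ximena: ₹12,000; Tariq: ₹12,000; Samir: ₹12,000; Verity: ₹36,000; Quilla: ₹18,000; Marit: ₹18,000; Cassia: ₹36,000

The spouse counts as an additional share at the children's level, so there are 6 primary shares of ₹36,000. Quentin takes one such share (₹36,000).
The children's combined portion (₹180,000) is divided into 5 shares of ₹36,000: Chioma and Verity each take ₹36,000; Jarrah's ₹36,000 share passes to Jarrah's issue; Kofi's ₹36,000 share passes to Kofi's issue; Rosa's ₹36,000 share passes to Rosa's issue.
Jarrah's share (₹36,000) is divided into 3 shares of ₹12,000: Ximena, Tariq, and Samir each take ₹12,000.
Kofi's share (₹36,000) is divided into 2 shares of ₹18,000: Marit takes ₹18,000; Idris's ₹18,000 share passes to Idris's issue.
Idris's share (₹18,000) passes entirely to Quilla.
Rosa's share (₹36,000) passes entirely to Cassia.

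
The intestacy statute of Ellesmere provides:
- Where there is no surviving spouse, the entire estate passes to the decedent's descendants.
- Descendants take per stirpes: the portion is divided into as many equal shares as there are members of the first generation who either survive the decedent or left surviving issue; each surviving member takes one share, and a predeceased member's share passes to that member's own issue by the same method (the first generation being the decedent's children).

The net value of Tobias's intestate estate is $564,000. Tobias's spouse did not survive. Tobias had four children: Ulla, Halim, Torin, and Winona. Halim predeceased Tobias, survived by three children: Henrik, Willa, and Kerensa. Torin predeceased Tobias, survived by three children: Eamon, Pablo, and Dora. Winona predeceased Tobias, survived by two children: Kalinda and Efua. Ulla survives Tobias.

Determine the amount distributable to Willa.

Willa receives $47,000.

The entire $564,000 passes to the descendants.
That amount ($564,000) is divided into 4 shares of $141,000: Ulla takes $141,000; Halim's $141,000 share passes to Halim's issue; Torin's $141,000 share passes to Torin's issue; Winona's $141,000 share passes to Winona's issue.
Halim's share ($141,000) is divided into 3 shares of $47,000: Henrik, Willa, and Kerensa each take $47,000.
Torin's share ($141,000) is divided into 3 shares of $47,000: Eamon, Pablo, and Dora each take $47,000.
Winona's share ($141,000) is divided into 2 shares of $70,500: Kalinda and Efua each take $70,500.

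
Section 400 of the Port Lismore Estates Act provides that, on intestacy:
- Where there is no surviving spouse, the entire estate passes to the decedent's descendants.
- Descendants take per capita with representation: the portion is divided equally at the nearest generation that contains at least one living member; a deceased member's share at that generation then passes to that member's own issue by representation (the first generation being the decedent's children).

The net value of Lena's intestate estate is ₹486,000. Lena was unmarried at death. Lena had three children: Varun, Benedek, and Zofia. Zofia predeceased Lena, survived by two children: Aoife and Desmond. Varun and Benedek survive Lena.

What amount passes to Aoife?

Aoife receives ₹81,000.

The entire ₹486,000 passes to the descendants.
That amount (₹486,000) is divided into 3 shares of ₹162,000: Varun and Benedek each take ₹162,000; Zofia's ₹162,000 share passes to Zofia's issue.
Zofia's share (₹162,000) is divided into 2 shares of ₹81,000: Aoife and Desmond each take ₹81,000.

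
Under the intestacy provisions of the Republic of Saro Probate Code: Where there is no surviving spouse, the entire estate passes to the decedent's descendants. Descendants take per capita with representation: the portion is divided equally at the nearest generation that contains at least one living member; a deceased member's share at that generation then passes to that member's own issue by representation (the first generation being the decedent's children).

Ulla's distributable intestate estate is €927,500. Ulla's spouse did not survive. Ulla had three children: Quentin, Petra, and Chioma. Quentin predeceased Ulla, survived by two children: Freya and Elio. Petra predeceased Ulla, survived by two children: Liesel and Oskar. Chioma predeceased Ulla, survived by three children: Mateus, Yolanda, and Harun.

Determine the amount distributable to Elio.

Elio receives €132,500.

The entire €927,500 passes to the descendants.
No child survives, so the initial division is made at the grandchildren's generation.
That amount (€927,500) is divided into 7 shares of €132,500: Freya, Elio, Liesel, Oskar, Mateus, Yolanda, and Harun each take €132,500.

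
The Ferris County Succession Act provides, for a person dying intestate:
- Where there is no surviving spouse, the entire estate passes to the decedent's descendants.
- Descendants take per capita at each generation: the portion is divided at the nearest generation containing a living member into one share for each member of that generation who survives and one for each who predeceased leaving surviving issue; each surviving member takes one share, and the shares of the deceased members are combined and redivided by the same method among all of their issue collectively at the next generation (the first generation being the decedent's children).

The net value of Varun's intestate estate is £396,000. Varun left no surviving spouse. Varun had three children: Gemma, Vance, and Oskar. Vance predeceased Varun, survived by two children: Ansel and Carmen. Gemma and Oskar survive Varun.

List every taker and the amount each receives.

The entire £396,000 passes to the descendants.
That amount (£396,000) is divided at the children's generation into 3 shares of £132,000. Gemma and Oskar each take £132,000. The remaining share for the deceased Vance (£132,000) is carried to the next generation.
That pool (£132,000) is divided at the grandchildren's generation equally among Ansel and Carmen: £66,000 each.

Gemma: £132,000; Ansel: £66,000; Carmen: £66,000; Oskar: £132,000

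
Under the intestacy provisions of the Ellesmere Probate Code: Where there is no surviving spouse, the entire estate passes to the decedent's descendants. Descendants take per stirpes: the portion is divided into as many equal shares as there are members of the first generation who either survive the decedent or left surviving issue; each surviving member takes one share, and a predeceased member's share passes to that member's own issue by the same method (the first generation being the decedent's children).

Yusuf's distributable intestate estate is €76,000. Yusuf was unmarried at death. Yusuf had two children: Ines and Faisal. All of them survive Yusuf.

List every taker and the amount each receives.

The entire €76,000 passes to the descendants.
That amount (€76,000) is divided into 2 shares of €38,000: Ines and Faisal each take €38,000.

Ines: €38,000; Faisal: €38,000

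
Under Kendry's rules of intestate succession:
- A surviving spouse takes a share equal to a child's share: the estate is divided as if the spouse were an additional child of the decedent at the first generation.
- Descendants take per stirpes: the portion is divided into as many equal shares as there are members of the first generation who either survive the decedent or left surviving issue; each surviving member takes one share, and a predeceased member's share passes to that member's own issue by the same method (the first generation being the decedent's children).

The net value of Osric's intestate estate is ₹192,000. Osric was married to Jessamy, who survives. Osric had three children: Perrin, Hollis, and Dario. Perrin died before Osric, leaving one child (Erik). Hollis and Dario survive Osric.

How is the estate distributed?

The spouse counts as an additional share at the children's level, so there are 4 primary shares of ₹48,000. Jessamy takes one such share (₹48,000).
The children's combined portion (₹144,000) is divided into 3 shares of ₹48,000: Hollis and Dario each take ₹48,000; Perrin's ₹48,000 share passes to Perrin's issue.
Perrin's share (₹48,000) passes entirely to Erik.

Jessamy: ₹48,000; Erik: ₹48,000; Hollis: ₹48,000; Dario: ₹48,000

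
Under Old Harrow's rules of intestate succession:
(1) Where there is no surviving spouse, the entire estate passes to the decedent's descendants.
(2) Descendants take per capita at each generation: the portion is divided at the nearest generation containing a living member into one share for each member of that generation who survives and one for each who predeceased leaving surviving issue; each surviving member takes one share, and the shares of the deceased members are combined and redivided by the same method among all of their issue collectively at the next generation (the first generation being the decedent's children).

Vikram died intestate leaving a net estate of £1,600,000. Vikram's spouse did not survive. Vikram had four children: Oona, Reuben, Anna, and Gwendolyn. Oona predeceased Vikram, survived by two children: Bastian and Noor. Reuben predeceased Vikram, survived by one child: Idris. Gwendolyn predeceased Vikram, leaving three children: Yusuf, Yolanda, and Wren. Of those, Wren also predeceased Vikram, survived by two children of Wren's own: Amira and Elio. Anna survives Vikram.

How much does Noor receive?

The entire £1,600,000 passes to the descendants.
That amount (£1,600,000) is divided at the children's generation into 4 shares of £400,000. Anna takes £400,000. The 3 shares of the deceased (Oona, Reuben, and Gwendolyn) are combined into a pool of £1,200,000.
That pool (£1,200,000) is divided at the grandchildren's generation into 6 shares of £200,000. Bastian, Noor, Idris, Yusuf, and Yolanda each take £200,000. The remaining share for the deceased Wren (£200,000) is carried to the next generation.
That pool (£200,000) is divided at the great-grandchildren's generation equally among Amira and Elio: £100,000 each.

Noor receives £200,000.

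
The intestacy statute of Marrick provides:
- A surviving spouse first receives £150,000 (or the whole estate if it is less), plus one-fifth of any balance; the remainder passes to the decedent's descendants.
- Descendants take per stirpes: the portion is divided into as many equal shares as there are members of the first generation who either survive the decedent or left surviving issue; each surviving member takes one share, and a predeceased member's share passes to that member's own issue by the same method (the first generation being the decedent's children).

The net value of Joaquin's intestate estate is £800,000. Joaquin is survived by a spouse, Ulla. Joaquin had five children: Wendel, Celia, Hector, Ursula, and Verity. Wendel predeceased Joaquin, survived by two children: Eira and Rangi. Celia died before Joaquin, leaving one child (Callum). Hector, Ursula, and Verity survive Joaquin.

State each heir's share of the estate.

Ulla: £280,000; Eira: £52,000; Rangi: £52,000; Callum: £104,000; Hector: £104,000; Ursula: £104,000; Verity: £104,000

Ulla first takes £150,000, leaving a balance of £650,000. Ulla then takes one-fifth of the balance (£130,000), for a total of £280,000. The remaining £520,000 passes to the descendants.
The descendants' portion (£520,000) is divided into 5 shares of £104,000: Hector, Ursula, and Verity each take £104,000; Wendel's £104,000 share passes to Wendel's issue; Celia's £104,000 share passes to Celia's issue.
Wendel's share (£104,000) is divided into 2 shares of £52,000: Eira and Rangi each take £52,000.
Celia's share (£104,000) passes entirely to Callum.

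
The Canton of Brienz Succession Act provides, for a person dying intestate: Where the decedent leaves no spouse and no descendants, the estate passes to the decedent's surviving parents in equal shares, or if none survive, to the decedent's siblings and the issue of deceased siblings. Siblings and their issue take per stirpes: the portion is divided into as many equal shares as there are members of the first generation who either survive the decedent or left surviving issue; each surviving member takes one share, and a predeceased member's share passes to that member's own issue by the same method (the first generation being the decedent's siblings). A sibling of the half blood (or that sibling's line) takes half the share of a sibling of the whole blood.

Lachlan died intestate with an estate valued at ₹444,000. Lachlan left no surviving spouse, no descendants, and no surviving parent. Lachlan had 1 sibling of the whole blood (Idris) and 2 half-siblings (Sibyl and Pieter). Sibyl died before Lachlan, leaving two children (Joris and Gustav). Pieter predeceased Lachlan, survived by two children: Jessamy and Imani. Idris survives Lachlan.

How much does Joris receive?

Joris receives ₹55,500.

The entire ₹444,000 passes to the siblings and their issue.
Counting each half-blood sibling's line as half a unit, there are 2 units in ₹444,000, so one unit is ₹222,000. Whole-blood lines (Idris) take ₹222,000 each; half-blood lines (Sibyl and Pieter) take ₹111,000 each.
Sibyl's share (₹111,000) is divided into 2 shares of ₹55,500: Joris and Gustav each take ₹55,500.
Pieter's share (₹111,000) is divided into 2 shares of ₹55,500: Jessamy and Imani each take ₹55,500.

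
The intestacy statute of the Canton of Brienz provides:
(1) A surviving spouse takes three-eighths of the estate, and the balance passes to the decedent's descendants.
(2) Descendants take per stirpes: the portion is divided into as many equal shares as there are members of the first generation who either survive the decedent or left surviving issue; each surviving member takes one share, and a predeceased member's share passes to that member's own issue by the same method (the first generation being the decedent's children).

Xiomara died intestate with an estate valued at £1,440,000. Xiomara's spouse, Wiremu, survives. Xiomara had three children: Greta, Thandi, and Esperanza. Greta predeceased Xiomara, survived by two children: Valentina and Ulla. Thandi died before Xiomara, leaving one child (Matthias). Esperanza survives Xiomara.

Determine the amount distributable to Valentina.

Valentina receives £150,000.

Wiremu takes three-eighths of £1,440,000 = £540,000. The remaining £900,000 passes to the descendants.
The descendants' portion (£900,000) is divided into 3 shares of £300,000: Esperanza takes £300,000; Greta's £300,000 share passes to Greta's issue; Thandi's £300,000 share passes to Thandi's issue.
Greta's share (£300,000) is divided into 2 shares of £150,000: Valentina and Ulla each take £150,000.
Thandi's share (£300,000) passes entirely to Matthias.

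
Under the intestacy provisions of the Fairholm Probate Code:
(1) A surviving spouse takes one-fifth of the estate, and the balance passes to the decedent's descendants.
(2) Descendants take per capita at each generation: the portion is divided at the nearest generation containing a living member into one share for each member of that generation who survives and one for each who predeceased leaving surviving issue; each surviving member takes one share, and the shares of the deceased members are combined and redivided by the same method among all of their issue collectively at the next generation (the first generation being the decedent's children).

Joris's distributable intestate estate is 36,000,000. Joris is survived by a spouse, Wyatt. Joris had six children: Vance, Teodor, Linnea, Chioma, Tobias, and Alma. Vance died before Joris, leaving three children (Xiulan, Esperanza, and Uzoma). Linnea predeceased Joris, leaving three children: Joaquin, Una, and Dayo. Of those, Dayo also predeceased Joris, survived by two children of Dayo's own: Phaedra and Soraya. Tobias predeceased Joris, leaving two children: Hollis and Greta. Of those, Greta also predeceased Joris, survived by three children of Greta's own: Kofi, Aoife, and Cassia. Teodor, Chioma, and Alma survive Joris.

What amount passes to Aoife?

Aoife receives 720,000.

Wyatt takes one-fifth of 36,000,000 = 7,200,000. The remaining 28,800,000 passes to the descendants.
The descendants' portion (28,800,000) is divided at the children's generation into 6 shares of 4,800,000. Teodor, Chioma, and Alma each take 4,800,000. The 3 shares of the deceased (Vance, Linnea, and Tobias) are combined into a pool of 14,400,000.
That pool (14,400,000) is divided at the grandchildren's generation into 8 shares of 1,800,000. Xiulan, Esperanza, Uzoma, Joaquin, Una, and Hollis each take 1,800,000. The 2 shares of the deceased (Dayo and Greta) are combined into a pool of 3,600,000.
That pool (3,600,000) is divided at the great-grandchildren's generation equally among Phaedra, Soraya, Kofi, Aoife, and Cassia: 720,000 each.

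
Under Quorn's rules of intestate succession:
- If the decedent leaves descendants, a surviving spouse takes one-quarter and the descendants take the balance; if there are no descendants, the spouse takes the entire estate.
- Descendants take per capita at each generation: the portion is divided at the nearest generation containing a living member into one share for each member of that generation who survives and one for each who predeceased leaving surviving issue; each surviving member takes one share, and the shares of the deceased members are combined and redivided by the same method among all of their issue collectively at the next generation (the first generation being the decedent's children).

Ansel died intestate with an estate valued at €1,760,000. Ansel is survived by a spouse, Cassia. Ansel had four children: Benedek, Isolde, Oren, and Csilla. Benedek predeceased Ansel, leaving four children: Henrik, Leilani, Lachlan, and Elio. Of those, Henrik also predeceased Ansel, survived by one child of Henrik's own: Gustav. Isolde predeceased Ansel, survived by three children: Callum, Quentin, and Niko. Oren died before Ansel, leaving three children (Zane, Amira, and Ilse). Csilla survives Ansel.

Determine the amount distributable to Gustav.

Gustav receives €99,000.

Cassia takes one-quarter of €1,760,000 = €440,000. The remaining €1,320,000 passes to the descendants.
The descendants' portion (€1,320,000) is divided at the children's generation into 4 shares of €330,000. Csilla takes €330,000. The 3 shares of the deceased (Benedek, Isolde, and Oren) are combined into a pool of €990,000.
That pool (€990,000) is divided at the grandchildren's generation into 10 shares of €99,000. Leilani, Lachlan, Elio, Callum, Quentin, Niko, Zane, Amira, and Ilse each take €99,000. The remaining share for the deceased Henrik (€99,000) is carried to the next generation.
That pool (€99,000) passes entirely to Gustav, the sole taker at the great-grandchildren's generation.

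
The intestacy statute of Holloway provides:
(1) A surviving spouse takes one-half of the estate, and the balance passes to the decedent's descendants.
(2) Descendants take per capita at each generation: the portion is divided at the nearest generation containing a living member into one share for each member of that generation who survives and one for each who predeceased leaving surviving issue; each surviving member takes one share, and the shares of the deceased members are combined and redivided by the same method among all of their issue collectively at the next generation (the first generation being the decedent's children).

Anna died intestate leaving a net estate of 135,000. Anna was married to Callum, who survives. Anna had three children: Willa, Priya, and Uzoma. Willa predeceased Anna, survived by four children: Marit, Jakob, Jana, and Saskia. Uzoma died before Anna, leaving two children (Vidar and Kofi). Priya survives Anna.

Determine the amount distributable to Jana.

Jana receives 7,500.

Callum takes one-half of 135,000 = 67,500. The remaining 67,500 passes to the descendants.
The descendants' portion (67,500) is divided at the children's generation into 3 shares of 22,500. Priya takes 22,500. The 2 shares of the deceased (Willa and Uzoma) are combined into a pool of 45,000.
That pool (45,000) is divided at the grandchildren's generation equally among Marit, Jakob, Jana, Saskia, Vidar, and Kofi: 7,500 each.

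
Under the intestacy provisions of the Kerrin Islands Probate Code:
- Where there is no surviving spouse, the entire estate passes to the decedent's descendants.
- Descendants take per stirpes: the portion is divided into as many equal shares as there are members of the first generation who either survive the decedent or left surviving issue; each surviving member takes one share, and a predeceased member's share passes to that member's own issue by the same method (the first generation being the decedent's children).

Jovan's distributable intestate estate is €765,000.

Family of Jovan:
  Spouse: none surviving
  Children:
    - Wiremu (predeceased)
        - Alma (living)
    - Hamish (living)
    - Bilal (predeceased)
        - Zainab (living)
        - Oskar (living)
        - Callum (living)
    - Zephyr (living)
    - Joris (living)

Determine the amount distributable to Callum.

The entire €765,000 passes to the descendants.
That amount (€765,000) is divided into 5 shares of €153,000: Hamish, Zephyr, and Joris each take €153,000; Wiremu's €153,000 share passes to Wiremu's issue; Bilal's €153,000 share passes to Bilal's issue.
Wiremu's share (€153,000) passes entirely to Alma.
Bilal's share (€153,000) is divided into 3 shares of €51,000: Zainab, Oskar, and Callum each take €51,000.

Callum receives €51,000.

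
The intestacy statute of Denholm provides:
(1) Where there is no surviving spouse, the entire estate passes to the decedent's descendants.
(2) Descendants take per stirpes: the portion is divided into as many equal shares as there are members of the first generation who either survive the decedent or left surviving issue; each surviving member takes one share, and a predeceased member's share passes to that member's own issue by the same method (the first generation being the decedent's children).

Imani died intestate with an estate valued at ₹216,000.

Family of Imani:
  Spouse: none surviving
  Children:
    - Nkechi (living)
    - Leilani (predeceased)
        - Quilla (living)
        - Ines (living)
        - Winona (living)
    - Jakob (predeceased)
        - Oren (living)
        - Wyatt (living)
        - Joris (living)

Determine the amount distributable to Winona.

The entire ₹216,000 passes to the descendants.
That amount (₹216,000) is divided into 3 shares of ₹72,000: Nkechi takes ₹72,000; Leilani's ₹72,000 share passes to Leilani's issue; Jakob's ₹72,000 share passes to Jakob's issue.
Leilani's share (₹72,000) is divided into 3 shares of ₹24,000: Quilla, Ines, and Winona each take ₹24,000.
Jakob's share (₹72,000) is divided into 3 shares of ₹24,000: Oren, Wyatt, and Joris each take ₹24,000.

Winona receives ₹24,000.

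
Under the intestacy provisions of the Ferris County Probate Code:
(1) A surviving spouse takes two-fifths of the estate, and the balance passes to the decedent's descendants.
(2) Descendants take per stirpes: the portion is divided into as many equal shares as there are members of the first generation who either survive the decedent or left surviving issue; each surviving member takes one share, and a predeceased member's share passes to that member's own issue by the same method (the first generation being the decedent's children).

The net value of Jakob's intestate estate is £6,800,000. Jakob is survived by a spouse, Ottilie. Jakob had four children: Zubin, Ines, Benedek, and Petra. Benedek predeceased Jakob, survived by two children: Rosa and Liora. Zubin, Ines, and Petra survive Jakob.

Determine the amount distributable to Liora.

Ottilie takes two-fifths of £6,800,000 = £2,720,000. The remaining £4,080,000 passes to the descendants.
The descendants' portion (£4,080,000) is divided into 4 shares of £1,020,000: Zubin, Ines, and Petra each take £1,020,000; Benedek's £1,020,000 share passes to Benedek's issue.
Benedek's share (£1,020,000) is divided into 2 shares of £510,000: Rosa and Liora each take £510,000.

Liora receives £510,000.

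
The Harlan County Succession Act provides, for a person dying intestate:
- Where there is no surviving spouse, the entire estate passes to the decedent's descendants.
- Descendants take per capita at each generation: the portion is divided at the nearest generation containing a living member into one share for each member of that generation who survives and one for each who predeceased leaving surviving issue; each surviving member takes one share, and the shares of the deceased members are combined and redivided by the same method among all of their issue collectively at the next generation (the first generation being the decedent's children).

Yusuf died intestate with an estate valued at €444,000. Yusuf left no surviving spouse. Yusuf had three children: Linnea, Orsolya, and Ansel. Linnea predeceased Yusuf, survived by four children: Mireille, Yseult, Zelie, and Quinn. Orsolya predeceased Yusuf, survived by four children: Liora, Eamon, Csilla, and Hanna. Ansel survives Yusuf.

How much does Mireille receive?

The entire €444,000 passes to the descendants.
That amount (€444,000) is divided at the children's generation into 3 shares of €148,000. Ansel takes €148,000. The 2 shares of the deceased (Linnea and Orsolya) are combined into a pool of €296,000.
That pool (€296,000) is divided at the grandchildren's generation equally among Mireille, Yseult, Zelie, Quinn, Liora, Eamon, Csilla, and Hanna: €37,000 each.

Mireille receives €37,000.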